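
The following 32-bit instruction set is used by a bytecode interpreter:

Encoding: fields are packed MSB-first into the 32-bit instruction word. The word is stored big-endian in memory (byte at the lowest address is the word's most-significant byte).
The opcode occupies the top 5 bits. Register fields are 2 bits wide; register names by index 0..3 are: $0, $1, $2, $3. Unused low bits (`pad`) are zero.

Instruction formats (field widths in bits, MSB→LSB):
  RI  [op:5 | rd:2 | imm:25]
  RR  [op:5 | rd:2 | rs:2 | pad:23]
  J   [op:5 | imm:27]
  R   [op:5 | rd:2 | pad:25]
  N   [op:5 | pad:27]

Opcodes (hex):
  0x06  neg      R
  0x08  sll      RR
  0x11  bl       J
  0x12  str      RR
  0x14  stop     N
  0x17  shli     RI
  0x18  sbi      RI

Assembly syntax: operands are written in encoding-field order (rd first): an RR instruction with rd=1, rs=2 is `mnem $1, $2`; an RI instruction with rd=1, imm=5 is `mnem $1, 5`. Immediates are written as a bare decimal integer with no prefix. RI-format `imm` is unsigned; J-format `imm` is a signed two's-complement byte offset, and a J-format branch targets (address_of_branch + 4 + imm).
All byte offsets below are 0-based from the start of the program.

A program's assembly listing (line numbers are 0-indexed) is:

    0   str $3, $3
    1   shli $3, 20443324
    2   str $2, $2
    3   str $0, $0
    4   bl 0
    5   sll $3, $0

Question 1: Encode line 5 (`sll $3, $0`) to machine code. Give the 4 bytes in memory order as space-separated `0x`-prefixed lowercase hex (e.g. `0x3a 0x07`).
0x46 0x00 0x00 0x00

5. sll fields op=0x8:5|rd=3:2|rs=0:2|pad=0:23 → word 46000000h → 46 00 00 00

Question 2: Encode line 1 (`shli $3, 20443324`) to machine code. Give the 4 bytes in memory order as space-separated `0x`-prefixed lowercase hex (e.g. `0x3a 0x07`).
0xbf 0x37 0xf0 0xbc

1. shli fields op=0x17:5|rd=3:2|imm=20443324:25 → word bf37f0bch → bf 37 f0 bc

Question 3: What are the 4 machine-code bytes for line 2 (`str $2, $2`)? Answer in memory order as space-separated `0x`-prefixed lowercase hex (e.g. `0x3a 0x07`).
0x95 0x00 0x00 0x00

line 2 (str): pack op=0x12:5|rd=2:2|rs=2:2|pad=0:23 = 0x95000000; big→ 95 00 00 00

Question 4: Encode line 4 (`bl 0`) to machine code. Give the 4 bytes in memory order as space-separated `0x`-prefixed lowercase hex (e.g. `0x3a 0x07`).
L4: bl op=0x11:5|imm=0:27 ⇒ 0x88000000 ⇒ big 88 00 00 00

0x88 0x00 0x00 0x00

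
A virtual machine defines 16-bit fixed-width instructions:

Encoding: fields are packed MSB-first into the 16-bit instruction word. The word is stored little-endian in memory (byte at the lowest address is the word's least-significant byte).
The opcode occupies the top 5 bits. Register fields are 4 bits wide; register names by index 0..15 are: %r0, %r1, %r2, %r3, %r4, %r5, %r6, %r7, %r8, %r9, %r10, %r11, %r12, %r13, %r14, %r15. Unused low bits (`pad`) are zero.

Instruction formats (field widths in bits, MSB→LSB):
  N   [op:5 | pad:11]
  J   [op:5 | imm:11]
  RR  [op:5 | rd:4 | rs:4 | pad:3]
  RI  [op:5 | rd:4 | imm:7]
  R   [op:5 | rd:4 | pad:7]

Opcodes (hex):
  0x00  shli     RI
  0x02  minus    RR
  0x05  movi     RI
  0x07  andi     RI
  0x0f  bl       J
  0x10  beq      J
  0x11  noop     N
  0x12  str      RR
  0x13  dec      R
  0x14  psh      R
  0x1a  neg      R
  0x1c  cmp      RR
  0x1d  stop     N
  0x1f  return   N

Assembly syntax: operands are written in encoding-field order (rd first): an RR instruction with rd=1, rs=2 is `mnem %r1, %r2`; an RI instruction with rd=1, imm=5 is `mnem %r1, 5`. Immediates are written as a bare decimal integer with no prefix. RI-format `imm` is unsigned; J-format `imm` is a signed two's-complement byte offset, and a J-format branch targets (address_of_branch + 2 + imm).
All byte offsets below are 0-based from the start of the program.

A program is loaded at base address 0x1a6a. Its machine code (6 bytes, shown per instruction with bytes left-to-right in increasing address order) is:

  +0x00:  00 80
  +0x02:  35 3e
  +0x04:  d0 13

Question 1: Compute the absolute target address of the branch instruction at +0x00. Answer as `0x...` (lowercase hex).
+0x00: 00 80 ⇒ word 0x8000 (little)
  opcode bits[15:11]=0x10: beq/J
  [10:0] imm=0 = 0
  target = base 0x1a6a + off 0x00 + 2 + imm 0 = 0x1a6c

0x1a6c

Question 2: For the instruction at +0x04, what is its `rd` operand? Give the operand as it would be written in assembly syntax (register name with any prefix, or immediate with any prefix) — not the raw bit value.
%r7

[04] d0 13 → 0x13d0
  top 5b → 0x2 → minus [RR]
  [10:7] rd=7 = %r7
  [6:3] rs=10 = %r10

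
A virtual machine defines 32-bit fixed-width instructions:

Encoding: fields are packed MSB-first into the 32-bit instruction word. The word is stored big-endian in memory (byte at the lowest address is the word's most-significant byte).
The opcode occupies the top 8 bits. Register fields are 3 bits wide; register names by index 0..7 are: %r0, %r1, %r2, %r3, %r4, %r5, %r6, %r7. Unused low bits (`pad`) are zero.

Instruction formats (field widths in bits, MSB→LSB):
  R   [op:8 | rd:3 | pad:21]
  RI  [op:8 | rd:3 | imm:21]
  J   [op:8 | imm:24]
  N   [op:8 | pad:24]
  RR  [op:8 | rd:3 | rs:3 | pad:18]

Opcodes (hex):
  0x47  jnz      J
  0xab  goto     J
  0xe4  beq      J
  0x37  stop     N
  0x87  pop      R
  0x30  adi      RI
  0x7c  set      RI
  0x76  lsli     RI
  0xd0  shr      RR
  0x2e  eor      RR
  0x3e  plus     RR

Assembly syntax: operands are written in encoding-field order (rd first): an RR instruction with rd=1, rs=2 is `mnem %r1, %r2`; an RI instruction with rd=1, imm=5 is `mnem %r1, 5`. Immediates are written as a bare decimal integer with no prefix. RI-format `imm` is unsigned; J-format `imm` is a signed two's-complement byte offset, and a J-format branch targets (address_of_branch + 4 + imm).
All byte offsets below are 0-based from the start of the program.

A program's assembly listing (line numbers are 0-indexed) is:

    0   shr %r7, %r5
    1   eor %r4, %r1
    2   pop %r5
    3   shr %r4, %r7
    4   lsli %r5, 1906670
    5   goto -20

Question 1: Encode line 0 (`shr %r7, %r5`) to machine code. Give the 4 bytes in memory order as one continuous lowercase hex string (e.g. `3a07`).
0. shr fields op=0xd0:8|rd=7:3|rs=5:3|pad=0:18 → word d0f40000h → d0 f4 00 00

d0f40000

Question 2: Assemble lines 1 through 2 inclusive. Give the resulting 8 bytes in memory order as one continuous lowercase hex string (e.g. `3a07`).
line 1 (eor): pack op=0x2e:8|rd=4:3|rs=1:3|pad=0:18 = 0x2e840000; big→ 2e 84 00 00
line 2 (pop): pack op=0x87:8|rd=5:3|pad=0:21 = 0x87a00000; big→ 87 a0 00 00

2e84000087a00000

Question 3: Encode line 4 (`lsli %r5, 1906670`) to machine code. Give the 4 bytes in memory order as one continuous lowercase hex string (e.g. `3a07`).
76bd17ee

line 4 (lsli): pack op=0x76:8|rd=5:3|imm=1906670:21 = 0x76bd17ee; big→ 76 bd 17 ee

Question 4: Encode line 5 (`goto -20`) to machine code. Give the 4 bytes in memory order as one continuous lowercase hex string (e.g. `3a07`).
abffffec

L5: goto op=0xab:8|imm=-20:24 ⇒ 0xabffffec ⇒ big ab ff ff ec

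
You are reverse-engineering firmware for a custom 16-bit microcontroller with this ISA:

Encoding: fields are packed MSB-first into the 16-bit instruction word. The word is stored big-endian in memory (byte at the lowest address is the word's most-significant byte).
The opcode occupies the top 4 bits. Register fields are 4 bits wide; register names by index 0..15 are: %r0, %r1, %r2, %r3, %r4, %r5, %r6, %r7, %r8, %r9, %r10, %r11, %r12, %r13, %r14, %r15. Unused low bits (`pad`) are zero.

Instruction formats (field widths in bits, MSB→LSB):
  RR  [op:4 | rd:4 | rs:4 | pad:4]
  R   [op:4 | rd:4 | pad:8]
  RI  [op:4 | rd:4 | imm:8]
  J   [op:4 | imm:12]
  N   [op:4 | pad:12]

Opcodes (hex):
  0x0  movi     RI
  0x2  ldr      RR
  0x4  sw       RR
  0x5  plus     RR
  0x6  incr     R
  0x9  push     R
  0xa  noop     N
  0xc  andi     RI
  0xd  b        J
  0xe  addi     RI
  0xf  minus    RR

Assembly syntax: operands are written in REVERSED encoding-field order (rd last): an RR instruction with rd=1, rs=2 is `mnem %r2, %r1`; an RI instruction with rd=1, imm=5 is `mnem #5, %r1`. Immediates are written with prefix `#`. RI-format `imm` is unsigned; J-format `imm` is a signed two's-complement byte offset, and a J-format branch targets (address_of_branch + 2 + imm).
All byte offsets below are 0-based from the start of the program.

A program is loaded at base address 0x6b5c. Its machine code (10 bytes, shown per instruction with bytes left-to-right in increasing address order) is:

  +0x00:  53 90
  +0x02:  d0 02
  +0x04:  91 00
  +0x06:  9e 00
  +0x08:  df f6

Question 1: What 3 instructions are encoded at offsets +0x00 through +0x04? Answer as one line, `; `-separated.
off 0x00: read 53 90 as big → 0x5390
  opcode bits[15:12]=0x5: plus/RR
  rd@[11:8]=0x3 ⇒ %r3
  rs@[7:4]=0x9 ⇒ %r9
off 0x02: read d0 02 as big → 0xd002
  opcode bits[15:12]=0xd: b/J
  imm@[11:0]=0x2 ⇒ #2
off 0x04: read 91 00 as big → 0x9100
  opcode bits[15:12]=0x9: push/R
  rd@[11:8]=0x1 ⇒ %r1

plus %r9, %r3; b #2; push %r1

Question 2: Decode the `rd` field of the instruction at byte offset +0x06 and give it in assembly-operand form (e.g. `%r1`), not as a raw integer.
%r14

off 0x06: read 9e 00 as big → 0x9e00
  opcode bits[15:12]=0x9: push/R
  rd: (w>>8)&0xf=0xe → %r14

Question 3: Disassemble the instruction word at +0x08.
@+08  big-endian(df f6) = 0xdff6
  opcode bits[15:12]=0xd: b/J
  imm@[11:0]=0xff6 (s12→-10) ⇒ #-10

b #-10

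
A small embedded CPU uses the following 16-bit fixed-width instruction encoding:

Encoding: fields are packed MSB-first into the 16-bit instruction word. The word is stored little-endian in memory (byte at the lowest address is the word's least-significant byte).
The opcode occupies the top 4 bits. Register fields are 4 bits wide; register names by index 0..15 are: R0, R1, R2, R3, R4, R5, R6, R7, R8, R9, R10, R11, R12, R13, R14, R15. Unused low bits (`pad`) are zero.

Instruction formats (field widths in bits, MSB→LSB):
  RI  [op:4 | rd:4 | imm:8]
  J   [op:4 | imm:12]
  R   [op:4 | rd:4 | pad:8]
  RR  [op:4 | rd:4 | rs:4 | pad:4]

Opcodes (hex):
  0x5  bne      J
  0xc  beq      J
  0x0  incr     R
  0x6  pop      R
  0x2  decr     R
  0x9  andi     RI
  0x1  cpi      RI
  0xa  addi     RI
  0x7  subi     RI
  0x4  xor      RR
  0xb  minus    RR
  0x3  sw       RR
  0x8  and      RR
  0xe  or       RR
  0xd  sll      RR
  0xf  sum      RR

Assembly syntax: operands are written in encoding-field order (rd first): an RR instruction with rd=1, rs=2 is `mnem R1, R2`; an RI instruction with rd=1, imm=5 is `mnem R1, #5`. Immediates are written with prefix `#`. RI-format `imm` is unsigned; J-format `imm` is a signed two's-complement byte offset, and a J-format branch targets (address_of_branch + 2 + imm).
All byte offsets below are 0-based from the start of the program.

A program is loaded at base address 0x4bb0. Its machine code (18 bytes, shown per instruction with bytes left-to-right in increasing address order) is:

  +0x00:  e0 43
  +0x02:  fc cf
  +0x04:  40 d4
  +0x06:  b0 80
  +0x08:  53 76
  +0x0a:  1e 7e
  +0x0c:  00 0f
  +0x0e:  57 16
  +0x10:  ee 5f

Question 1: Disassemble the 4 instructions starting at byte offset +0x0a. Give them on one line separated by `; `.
subi R14, #30; incr R15; cpi R6, #87; bne #-18

+0x0a: 1e 7e ⇒ word 0x7e1e (little)
  top 4b → 0x7 → subi [RI]
  rd@[11:8]=0xe ⇒ R14
  imm@[7:0]=0x1e ⇒ #30
+0x0c: 00 0f ⇒ word 0x0f00 (little)
  top 4b → 0x0 → incr [R]
  rd@[11:8]=0xf ⇒ R15
+0x0e: 57 16 ⇒ word 0x1657 (little)
  top 4b → 0x1 → cpi [RI]
  rd@[11:8]=0x6 ⇒ R6
  imm@[7:0]=0x57 ⇒ #87
+0x10: ee 5f ⇒ word 0x5fee (little)
  top 4b → 0x5 → bne [J]
  imm@[11:0]=0xfee (s12→-18) ⇒ #-18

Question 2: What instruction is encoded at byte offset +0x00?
@+00  little-endian(e0 43) = 0x43e0
  opcode bits[15:12]=0x4: xor/RR
  rd: (w>>8)&0xf=0x3 → R3
  rs: (w>>4)&0xf=0xe → R14

xor R3, R14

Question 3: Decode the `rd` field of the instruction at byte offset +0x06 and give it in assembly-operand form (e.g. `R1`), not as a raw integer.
off 0x06: read b0 80 as little → 0x80b0
  op=0x80b0>>12=0x8 ⇒ and (RR)
  [11:8] rd=0 = R0
  [7:4] rs=11 = R11

R0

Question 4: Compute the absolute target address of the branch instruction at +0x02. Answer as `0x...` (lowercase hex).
0x4bb0

[02] fc cf → 0xcffc
  top 4b → 0xc → beq [J]
  imm: (w>>0)&0xfff=0xffc (s12→-4) → #-4
  target = base 0x4bb0 + off 0x02 + 2 + imm -4 = 0x4bb0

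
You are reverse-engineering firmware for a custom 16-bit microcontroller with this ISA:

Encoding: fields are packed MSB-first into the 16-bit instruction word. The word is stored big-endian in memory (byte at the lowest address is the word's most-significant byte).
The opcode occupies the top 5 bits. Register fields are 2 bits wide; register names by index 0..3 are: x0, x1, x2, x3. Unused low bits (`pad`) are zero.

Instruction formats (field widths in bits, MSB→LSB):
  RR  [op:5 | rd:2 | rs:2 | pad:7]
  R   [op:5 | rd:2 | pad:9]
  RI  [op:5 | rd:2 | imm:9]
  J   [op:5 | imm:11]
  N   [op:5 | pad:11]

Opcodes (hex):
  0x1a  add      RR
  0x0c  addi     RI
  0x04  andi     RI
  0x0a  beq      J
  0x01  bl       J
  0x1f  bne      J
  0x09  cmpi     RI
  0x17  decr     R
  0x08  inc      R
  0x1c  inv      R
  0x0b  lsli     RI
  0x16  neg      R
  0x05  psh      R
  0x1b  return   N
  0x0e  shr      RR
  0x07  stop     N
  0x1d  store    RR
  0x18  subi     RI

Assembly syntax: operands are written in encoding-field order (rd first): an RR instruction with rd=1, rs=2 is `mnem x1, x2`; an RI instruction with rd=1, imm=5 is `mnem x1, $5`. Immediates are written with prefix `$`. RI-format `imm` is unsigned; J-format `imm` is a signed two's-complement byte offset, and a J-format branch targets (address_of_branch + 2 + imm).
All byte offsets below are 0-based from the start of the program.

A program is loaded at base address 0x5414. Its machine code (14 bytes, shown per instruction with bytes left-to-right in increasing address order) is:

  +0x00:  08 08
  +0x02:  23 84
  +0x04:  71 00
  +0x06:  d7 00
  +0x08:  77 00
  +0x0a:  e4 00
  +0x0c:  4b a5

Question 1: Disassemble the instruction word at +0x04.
off 0x04: read 71 00 as big → 0x7100
  opcode bits[15:11]=0xe: shr/RR
  rd: (w>>9)&0x3=0x0 → x0
  rs: (w>>7)&0x3=0x2 → x2

shr x0, x2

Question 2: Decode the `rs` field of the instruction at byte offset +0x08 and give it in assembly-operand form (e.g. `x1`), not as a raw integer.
+0x08: 77 00 ⇒ word 0x7700 (big)
  op=0x7700>>11=0xe ⇒ shr (RR)
  rd@[10:9]=0x3 ⇒ x3
  rs@[8:7]=0x2 ⇒ x2

x2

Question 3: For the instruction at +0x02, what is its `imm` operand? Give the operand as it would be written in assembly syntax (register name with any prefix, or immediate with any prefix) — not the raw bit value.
$388

off 0x02: read 23 84 as big → 0x2384
  opcode bits[15:11]=0x4: andi/RI
  rd: (w>>9)&0x3=0x1 → x1
  imm: (w>>0)&0x1ff=0x184 → $388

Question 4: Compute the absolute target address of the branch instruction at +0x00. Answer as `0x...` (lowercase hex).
0x541e

[00] 08 08 → 0x0808
  top 5b → 0x1 → bl [J]
  [10:0] imm=8 = $8
  target = base 0x5414 + off 0x00 + 2 + imm 8 = 0x541e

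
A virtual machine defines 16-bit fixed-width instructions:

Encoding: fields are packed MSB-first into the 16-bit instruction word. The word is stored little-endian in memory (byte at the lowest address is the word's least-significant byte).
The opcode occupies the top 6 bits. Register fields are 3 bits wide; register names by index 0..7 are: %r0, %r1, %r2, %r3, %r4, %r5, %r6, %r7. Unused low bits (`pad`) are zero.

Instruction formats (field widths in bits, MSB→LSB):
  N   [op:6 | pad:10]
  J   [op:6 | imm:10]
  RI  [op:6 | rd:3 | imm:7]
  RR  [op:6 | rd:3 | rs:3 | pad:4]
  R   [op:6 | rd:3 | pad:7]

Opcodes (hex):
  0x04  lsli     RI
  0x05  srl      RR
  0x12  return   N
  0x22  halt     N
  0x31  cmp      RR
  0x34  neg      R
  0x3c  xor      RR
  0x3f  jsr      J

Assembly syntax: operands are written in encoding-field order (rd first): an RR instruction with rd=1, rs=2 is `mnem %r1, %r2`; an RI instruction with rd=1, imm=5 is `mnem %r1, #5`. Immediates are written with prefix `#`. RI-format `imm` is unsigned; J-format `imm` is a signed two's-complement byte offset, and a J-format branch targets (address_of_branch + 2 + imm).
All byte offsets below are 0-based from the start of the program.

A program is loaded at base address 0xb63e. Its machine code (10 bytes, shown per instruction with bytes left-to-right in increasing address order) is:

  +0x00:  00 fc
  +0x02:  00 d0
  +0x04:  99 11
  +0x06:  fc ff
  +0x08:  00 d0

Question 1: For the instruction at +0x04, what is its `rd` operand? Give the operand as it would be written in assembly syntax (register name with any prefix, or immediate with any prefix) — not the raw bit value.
+0x04: 99 11 ⇒ word 0x1199 (little)
  top 6b → 0x4 → lsli [RI]
  rd@[9:7]=0x3 ⇒ %r3
  imm@[6:0]=0x19 ⇒ #25

%r3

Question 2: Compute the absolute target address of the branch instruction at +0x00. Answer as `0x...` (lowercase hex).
[00] 00 fc → 0xfc00
  op=0xfc00>>10=0x3f ⇒ jsr (J)
  [9:0] imm=0 = #0
  target = base 0xb63e + off 0x00 + 2 + imm 0 = 0xb640

0xb640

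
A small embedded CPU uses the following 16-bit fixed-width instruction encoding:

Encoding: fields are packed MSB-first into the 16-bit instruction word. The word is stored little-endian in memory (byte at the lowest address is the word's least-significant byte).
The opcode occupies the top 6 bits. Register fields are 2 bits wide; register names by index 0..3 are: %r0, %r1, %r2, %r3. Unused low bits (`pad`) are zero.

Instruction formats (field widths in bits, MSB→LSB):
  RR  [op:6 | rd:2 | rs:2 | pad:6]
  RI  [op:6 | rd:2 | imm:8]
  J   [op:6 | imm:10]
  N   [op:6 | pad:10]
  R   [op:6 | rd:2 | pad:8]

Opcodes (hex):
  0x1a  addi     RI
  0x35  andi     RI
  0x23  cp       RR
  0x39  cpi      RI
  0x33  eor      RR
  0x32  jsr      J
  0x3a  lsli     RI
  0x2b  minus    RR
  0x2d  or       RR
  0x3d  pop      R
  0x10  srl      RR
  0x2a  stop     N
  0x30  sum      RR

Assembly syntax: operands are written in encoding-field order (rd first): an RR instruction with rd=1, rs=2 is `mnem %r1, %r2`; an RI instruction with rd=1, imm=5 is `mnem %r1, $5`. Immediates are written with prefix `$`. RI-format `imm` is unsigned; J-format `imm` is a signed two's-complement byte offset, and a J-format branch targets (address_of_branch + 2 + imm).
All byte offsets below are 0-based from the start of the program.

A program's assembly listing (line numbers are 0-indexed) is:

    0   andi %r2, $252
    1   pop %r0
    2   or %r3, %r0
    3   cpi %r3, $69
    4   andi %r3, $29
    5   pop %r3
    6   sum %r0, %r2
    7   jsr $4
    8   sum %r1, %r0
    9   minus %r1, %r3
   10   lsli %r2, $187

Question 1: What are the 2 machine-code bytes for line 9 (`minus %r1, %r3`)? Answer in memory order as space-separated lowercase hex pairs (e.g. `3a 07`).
line 9 (minus): pack op=0x2b:6|rd=1:2|rs=3:2|pad=0:6 = 0xadc0; little→ c0 ad

c0 ad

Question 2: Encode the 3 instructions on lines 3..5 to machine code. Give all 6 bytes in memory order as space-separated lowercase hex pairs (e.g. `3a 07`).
45 e7 1d d7 00 f7

3. cpi fields op=0x39:6|rd=3:2|imm=69:8 → word e745h → 45 e7
4. andi fields op=0x35:6|rd=3:2|imm=29:8 → word d71dh → 1d d7
5. pop fields op=0x3d:6|rd=3:2|pad=0:8 → word f700h → 00 f7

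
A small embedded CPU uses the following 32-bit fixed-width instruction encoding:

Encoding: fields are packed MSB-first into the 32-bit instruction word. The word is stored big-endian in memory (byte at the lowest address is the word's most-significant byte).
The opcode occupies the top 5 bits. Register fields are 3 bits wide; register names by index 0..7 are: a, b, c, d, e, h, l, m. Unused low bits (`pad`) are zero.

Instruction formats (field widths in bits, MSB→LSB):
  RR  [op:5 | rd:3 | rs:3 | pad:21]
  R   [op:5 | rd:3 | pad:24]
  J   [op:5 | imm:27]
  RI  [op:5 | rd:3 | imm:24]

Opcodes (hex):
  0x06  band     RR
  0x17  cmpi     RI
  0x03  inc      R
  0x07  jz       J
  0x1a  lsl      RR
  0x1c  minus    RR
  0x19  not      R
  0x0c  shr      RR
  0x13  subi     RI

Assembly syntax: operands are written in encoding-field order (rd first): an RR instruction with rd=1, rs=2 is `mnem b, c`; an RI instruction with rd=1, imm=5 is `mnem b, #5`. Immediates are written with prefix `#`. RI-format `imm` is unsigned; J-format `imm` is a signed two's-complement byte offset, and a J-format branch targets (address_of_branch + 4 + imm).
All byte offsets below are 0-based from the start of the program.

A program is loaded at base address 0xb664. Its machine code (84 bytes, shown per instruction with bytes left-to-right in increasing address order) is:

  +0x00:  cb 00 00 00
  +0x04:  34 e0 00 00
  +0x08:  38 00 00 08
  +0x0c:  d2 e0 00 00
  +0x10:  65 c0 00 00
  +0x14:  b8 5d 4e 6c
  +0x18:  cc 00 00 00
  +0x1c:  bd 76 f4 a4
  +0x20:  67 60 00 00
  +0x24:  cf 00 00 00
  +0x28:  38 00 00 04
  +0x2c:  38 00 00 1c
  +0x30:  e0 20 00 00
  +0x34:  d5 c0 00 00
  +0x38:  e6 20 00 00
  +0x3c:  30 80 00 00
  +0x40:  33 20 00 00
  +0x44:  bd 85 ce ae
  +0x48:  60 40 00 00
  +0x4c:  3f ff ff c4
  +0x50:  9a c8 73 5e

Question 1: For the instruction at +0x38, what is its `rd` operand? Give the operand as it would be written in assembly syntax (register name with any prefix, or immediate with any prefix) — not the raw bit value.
[38] e6 20 00 00 → 0xe6200000
  top 5b → 0x1c → minus [RR]
  rd@[26:24]=0x6 ⇒ l
  rs@[23:21]=0x1 ⇒ b

l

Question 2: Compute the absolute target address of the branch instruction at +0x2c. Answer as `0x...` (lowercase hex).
0xb6b0

@+2c  big-endian(38 00 00 1c) = 0x3800001c
  top 5b → 0x7 → jz [J]
  imm@[26:0]=0x1c ⇒ #28
  target = base 0xb664 + off 0x2c + 4 + imm 28 = 0xb6b0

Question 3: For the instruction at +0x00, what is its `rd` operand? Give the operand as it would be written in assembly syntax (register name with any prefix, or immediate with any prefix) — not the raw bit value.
d

[00] cb 00 00 00 → 0xcb000000
  top 5b → 0x19 → not [R]
  [26:24] rd=3 = d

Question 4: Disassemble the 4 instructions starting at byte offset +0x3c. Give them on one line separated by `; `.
@+3c  big-endian(30 80 00 00) = 0x30800000
  op=0x30800000>>27=0x6 ⇒ band (RR)
  [26:24] rd=0 = a
  [23:21] rs=4 = e
@+40  big-endian(33 20 00 00) = 0x33200000
  op=0x33200000>>27=0x6 ⇒ band (RR)
  [26:24] rd=3 = d
  [23:21] rs=1 = b
@+44  big-endian(bd 85 ce ae) = 0xbd85ceae
  op=0xbd85ceae>>27=0x17 ⇒ cmpi (RI)
  [26:24] rd=5 = h
  [23:0] imm=8769198 = #8769198
@+48  big-endian(60 40 00 00) = 0x60400000
  op=0x60400000>>27=0xc ⇒ shr (RR)
  [26:24] rd=0 = a
  [23:21] rs=2 = c

band a, e; band d, b; cmpi h, #8769198; shr a, c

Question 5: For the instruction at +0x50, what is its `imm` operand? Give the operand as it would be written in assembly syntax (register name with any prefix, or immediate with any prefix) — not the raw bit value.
#13136734

@+50  big-endian(9a c8 73 5e) = 0x9ac8735e
  top 5b → 0x13 → subi [RI]
  rd@[26:24]=0x2 ⇒ c
  imm@[23:0]=0xc8735e ⇒ #13136734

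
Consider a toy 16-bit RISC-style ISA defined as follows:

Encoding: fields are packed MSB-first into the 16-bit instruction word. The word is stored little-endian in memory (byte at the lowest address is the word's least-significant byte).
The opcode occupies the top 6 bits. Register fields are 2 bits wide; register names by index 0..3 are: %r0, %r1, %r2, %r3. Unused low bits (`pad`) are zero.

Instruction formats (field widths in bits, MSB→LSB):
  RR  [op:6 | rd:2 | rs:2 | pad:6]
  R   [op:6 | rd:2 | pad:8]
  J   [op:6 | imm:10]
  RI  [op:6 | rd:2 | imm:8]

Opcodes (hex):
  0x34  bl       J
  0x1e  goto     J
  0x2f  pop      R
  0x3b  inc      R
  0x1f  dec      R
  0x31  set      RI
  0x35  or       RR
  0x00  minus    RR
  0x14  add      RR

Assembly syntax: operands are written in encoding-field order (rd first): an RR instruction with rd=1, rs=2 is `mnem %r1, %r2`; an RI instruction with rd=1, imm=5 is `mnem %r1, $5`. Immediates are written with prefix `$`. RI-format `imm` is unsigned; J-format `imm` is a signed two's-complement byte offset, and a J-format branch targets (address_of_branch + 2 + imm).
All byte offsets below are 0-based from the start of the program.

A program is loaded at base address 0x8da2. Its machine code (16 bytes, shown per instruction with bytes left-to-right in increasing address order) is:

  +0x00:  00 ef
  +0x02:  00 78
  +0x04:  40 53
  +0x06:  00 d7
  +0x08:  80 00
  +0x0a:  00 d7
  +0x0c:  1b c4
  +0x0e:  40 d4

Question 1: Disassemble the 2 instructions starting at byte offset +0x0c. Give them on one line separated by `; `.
set %r0, $27; or %r0, %r1

[0c] 1b c4 → 0xc41b
  opcode bits[15:10]=0x31: set/RI
  rd@[9:8]=0x0 ⇒ %r0
  imm@[7:0]=0x1b ⇒ $27
[0e] 40 d4 → 0xd440
  opcode bits[15:10]=0x35: or/RR
  rd@[9:8]=0x0 ⇒ %r0
  rs@[7:6]=0x1 ⇒ %r1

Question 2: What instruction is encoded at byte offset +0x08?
minus %r0, %r2

[08] 80 00 → 0x0080
  op=0x0080>>10=0x0 ⇒ minus (RR)
  rd: (w>>8)&0x3=0x0 → %r0
  rs: (w>>6)&0x3=0x2 → %r2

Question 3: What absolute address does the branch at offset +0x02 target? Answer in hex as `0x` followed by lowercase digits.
0x8da6

@+02  little-endian(00 78) = 0x7800
  op=0x7800>>10=0x1e ⇒ goto (J)
  imm: (w>>0)&0x3ff=0x0 → $0
  target = base 0x8da2 + off 0x02 + 2 + imm 0 = 0x8da6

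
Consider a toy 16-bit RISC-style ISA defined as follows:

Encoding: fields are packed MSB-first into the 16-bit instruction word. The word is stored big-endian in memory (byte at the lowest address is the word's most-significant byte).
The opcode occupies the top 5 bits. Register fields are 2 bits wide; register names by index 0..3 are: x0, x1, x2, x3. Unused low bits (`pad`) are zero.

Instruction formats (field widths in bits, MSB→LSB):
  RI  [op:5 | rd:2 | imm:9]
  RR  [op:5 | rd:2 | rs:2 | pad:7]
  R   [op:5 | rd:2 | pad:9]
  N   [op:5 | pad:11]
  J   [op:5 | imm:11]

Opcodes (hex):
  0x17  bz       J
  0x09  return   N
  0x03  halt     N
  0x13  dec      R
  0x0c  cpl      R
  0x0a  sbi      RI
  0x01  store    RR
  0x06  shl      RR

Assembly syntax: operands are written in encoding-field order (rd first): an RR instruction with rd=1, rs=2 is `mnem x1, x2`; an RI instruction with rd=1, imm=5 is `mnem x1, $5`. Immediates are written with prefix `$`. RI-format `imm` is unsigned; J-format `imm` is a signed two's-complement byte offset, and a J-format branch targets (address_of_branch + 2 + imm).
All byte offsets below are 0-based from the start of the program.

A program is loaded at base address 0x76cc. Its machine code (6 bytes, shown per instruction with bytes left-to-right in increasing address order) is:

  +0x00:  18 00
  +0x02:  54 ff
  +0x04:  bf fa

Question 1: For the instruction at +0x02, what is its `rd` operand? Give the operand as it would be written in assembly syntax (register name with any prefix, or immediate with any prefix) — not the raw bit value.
@+02  big-endian(54 ff) = 0x54ff
  top 5b → 0xa → sbi [RI]
  [10:9] rd=2 = x2
  [8:0] imm=255 = $255

x2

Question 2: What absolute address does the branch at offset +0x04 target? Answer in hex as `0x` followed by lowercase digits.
0x76cc

[04] bf fa → 0xbffa
  top 5b → 0x17 → bz [J]
  imm@[10:0]=0x7fa (s11→-6) ⇒ $-6
  target = base 0x76cc + off 0x04 + 2 + imm -6 = 0x76cc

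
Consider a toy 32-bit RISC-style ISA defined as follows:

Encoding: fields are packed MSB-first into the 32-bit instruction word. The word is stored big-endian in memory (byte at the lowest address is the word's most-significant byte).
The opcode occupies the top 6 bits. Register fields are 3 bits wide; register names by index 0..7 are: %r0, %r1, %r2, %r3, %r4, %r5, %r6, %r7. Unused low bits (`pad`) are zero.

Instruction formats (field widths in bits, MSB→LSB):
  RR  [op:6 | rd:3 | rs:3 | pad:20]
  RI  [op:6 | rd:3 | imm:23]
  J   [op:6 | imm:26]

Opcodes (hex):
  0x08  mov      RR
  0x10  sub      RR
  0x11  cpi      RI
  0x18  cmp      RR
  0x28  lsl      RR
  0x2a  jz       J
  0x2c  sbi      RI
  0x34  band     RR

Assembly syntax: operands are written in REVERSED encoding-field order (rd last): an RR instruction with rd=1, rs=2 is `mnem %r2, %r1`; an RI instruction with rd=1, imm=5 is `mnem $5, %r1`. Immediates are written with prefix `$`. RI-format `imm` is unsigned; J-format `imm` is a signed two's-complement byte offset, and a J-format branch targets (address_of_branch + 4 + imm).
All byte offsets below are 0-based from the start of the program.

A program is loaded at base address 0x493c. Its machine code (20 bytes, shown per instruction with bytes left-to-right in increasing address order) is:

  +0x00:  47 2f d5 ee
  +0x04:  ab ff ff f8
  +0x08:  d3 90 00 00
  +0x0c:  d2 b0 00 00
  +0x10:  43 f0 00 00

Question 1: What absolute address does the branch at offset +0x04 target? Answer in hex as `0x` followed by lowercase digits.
0x493c

off 0x04: read ab ff ff f8 as big → 0xabfffff8
  opcode bits[31:26]=0x2a: jz/J
  [25:0] imm=67108856 (s26→-8) = $-8
  target = base 0x493c + off 0x04 + 4 + imm -8 = 0x493c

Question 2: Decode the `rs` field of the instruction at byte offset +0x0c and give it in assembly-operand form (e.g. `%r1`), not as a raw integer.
+0x0c: d2 b0 00 00 ⇒ word 0xd2b00000 (big)
  top 6b → 0x34 → band [RR]
  rd@[25:23]=0x5 ⇒ %r5
  rs@[22:20]=0x3 ⇒ %r3

%r3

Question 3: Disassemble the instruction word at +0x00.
@+00  big-endian(47 2f d5 ee) = 0x472fd5ee
  opcode bits[31:26]=0x11: cpi/RI
  rd: (w>>23)&0x7=0x6 → %r6
  imm: (w>>0)&0x7fffff=0x2fd5ee → $3134958

cpi $3134958, %r6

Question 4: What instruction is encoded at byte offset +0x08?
@+08  big-endian(d3 90 00 00) = 0xd3900000
  opcode bits[31:26]=0x34: band/RR
  [25:23] rd=7 = %r7
  [22:20] rs=1 = %r1

band %r1, %r7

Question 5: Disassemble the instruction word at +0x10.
@+10  big-endian(43 f0 00 00) = 0x43f00000
  op=0x43f00000>>26=0x10 ⇒ sub (RR)
  rd@[25:23]=0x7 ⇒ %r7
  rs@[22:20]=0x7 ⇒ %r7

sub %r7, %r7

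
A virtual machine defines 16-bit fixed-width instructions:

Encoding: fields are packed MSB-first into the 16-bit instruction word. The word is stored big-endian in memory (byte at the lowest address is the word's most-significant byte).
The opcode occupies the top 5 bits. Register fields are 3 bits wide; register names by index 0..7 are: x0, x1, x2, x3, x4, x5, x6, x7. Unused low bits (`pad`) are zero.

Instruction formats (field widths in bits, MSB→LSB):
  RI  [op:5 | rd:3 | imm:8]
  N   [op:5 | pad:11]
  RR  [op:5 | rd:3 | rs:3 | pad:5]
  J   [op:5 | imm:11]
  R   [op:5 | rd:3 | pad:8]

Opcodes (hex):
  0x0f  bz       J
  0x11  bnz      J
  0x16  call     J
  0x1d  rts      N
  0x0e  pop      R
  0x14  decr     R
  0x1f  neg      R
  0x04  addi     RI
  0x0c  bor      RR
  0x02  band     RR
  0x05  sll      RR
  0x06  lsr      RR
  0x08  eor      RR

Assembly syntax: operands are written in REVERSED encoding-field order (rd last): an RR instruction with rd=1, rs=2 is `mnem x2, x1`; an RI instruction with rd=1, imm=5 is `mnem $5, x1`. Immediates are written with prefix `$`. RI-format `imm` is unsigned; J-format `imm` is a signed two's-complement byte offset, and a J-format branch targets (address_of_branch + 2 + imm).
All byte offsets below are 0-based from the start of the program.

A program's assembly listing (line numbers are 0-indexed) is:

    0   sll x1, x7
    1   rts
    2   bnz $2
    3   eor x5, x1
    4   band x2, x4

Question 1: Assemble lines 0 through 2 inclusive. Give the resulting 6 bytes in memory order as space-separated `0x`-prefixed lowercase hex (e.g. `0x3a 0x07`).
0x2f 0x20 0xe8 0x00 0x88 0x02

line 0 (sll): pack op=0x5:5|rd=7:3|rs=1:3|pad=0:5 = 0x2f20; big→ 2f 20
line 1 (rts): pack op=0x1d:5|pad=0:11 = 0xe800; big→ e8 00
line 2 (bnz): pack op=0x11:5|imm=2:11 = 0x8802; big→ 88 02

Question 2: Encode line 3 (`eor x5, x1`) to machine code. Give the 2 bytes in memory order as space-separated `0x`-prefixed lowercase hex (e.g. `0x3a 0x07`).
0x41 0xa0

line 3 (eor): pack op=0x8:5|rd=1:3|rs=5:3|pad=0:5 = 0x41a0; big→ 41 a0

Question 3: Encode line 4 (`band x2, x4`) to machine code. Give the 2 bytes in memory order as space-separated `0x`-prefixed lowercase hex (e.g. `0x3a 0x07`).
4. band fields op=0x2:5|rd=4:3|rs=2:3|pad=0:5 → word 1440h → 14 40

0x14 0x40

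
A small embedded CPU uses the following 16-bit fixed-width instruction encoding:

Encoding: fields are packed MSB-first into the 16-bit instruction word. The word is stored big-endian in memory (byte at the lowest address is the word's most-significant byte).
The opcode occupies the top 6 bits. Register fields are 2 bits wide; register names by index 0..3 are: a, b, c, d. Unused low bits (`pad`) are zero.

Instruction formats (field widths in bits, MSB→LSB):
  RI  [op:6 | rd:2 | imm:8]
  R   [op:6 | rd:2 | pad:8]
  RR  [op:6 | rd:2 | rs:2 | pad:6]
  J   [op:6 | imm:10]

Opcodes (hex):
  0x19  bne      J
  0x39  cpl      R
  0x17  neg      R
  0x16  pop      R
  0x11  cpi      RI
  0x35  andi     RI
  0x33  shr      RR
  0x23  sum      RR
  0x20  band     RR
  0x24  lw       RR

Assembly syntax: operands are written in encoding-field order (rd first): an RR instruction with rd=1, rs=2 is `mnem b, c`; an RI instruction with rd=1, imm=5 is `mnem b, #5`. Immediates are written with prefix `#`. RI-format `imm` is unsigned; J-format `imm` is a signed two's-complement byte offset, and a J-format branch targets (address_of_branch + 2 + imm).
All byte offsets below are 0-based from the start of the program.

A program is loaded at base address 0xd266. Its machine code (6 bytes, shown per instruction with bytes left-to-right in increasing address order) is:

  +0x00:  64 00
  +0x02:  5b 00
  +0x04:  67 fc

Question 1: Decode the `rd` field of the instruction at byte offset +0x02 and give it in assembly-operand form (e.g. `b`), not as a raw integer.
d

@+02  big-endian(5b 00) = 0x5b00
  top 6b → 0x16 → pop [R]
  rd: (w>>8)&0x3=0x3 → d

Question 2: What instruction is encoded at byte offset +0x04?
@+04  big-endian(67 fc) = 0x67fc
  op=0x67fc>>10=0x19 ⇒ bne (J)
  [9:0] imm=1020 (s10→-4) = #-4

bne #-4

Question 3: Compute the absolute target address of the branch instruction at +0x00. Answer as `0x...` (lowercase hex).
0xd268

@+00  big-endian(64 00) = 0x6400
  op=0x6400>>10=0x19 ⇒ bne (J)
  [9:0] imm=0 = #0
  target = base 0xd266 + off 0x00 + 2 + imm 0 = 0xd268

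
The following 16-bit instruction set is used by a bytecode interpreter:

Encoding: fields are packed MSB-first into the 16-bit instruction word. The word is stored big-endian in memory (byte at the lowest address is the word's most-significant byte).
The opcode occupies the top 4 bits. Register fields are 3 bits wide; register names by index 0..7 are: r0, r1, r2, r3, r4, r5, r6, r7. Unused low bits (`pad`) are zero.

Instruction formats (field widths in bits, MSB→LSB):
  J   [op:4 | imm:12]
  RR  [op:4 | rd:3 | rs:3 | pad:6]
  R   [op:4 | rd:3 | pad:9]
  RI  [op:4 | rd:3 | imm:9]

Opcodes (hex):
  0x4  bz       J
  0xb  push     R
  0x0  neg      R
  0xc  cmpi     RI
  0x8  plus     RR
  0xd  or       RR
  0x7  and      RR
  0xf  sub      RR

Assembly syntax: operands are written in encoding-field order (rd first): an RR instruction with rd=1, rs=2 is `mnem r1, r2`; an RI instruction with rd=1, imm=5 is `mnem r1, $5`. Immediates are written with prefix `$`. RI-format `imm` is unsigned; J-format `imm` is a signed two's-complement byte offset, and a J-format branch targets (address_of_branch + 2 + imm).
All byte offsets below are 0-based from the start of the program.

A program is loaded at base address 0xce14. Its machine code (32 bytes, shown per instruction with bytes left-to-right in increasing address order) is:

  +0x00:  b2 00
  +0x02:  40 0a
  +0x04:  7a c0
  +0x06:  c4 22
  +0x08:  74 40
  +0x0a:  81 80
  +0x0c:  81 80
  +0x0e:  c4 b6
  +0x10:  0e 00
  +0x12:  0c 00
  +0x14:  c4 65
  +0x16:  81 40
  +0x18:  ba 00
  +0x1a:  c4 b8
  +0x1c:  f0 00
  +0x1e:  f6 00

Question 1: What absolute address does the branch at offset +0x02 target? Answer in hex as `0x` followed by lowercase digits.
[02] 40 0a → 0x400a
  top 4b → 0x4 → bz [J]
  imm@[11:0]=0xa ⇒ $10
  target = base 0xce14 + off 0x02 + 2 + imm 10 = 0xce22

0xce22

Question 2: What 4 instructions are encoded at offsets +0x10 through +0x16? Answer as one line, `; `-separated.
@+10  big-endian(0e 00) = 0x0e00
  top 4b → 0x0 → neg [R]
  [11:9] rd=7 = r7
@+12  big-endian(0c 00) = 0x0c00
  top 4b → 0x0 → neg [R]
  [11:9] rd=6 = r6
@+14  big-endian(c4 65) = 0xc465
  top 4b → 0xc → cmpi [RI]
  [11:9] rd=2 = r2
  [8:0] imm=101 = $101
@+16  big-endian(81 40) = 0x8140
  top 4b → 0x8 → plus [RR]
  [11:9] rd=0 = r0
  [8:6] rs=5 = r5

neg r7; neg r6; cmpi r2, $101; plus r0, r5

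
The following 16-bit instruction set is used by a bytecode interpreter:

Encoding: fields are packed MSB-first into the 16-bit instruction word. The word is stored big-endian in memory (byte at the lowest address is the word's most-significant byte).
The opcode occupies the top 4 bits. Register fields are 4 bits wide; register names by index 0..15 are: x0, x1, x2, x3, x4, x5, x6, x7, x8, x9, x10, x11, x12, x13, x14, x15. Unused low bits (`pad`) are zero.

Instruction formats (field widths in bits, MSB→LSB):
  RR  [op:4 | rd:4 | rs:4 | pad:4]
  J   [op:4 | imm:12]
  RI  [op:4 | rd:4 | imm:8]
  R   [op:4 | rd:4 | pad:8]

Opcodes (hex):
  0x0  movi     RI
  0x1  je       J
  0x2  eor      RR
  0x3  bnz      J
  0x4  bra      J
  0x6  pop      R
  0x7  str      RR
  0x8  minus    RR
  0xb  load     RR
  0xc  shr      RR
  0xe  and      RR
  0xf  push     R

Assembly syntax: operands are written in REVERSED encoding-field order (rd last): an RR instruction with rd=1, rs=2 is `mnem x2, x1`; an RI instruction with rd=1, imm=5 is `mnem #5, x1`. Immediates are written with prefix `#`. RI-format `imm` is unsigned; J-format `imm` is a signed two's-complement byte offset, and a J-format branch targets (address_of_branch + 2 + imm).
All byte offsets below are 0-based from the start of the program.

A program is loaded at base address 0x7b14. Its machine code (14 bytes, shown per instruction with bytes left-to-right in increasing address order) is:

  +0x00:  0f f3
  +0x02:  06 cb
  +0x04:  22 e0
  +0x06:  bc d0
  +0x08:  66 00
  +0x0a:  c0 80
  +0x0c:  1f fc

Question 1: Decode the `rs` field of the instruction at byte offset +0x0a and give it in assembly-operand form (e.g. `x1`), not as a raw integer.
[0a] c0 80 → 0xc080
  op=0xc080>>12=0xc ⇒ shr (RR)
  [11:8] rd=0 = x0
  [7:4] rs=8 = x8

x8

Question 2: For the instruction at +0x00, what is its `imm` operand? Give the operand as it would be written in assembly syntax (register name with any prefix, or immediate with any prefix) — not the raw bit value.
@+00  big-endian(0f f3) = 0x0ff3
  top 4b → 0x0 → movi [RI]
  [11:8] rd=15 = x15
  [7:0] imm=243 = #243

#243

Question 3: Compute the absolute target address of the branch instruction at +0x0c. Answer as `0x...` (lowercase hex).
0x7b1e

@+0c  big-endian(1f fc) = 0x1ffc
  op=0x1ffc>>12=0x1 ⇒ je (J)
  [11:0] imm=4092 (s12→-4) = #-4
  target = base 0x7b14 + off 0x0c + 2 + imm -4 = 0x7b1e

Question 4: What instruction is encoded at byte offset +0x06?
load x13, x12

@+06  big-endian(bc d0) = 0xbcd0
  top 4b → 0xb → load [RR]
  [11:8] rd=12 = x12
  [7:4] rs=13 = x13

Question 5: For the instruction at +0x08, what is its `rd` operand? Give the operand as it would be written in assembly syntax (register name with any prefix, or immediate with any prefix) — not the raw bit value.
+0x08: 66 00 ⇒ word 0x6600 (big)
  opcode bits[15:12]=0x6: pop/R
  [11:8] rd=6 = x6

x6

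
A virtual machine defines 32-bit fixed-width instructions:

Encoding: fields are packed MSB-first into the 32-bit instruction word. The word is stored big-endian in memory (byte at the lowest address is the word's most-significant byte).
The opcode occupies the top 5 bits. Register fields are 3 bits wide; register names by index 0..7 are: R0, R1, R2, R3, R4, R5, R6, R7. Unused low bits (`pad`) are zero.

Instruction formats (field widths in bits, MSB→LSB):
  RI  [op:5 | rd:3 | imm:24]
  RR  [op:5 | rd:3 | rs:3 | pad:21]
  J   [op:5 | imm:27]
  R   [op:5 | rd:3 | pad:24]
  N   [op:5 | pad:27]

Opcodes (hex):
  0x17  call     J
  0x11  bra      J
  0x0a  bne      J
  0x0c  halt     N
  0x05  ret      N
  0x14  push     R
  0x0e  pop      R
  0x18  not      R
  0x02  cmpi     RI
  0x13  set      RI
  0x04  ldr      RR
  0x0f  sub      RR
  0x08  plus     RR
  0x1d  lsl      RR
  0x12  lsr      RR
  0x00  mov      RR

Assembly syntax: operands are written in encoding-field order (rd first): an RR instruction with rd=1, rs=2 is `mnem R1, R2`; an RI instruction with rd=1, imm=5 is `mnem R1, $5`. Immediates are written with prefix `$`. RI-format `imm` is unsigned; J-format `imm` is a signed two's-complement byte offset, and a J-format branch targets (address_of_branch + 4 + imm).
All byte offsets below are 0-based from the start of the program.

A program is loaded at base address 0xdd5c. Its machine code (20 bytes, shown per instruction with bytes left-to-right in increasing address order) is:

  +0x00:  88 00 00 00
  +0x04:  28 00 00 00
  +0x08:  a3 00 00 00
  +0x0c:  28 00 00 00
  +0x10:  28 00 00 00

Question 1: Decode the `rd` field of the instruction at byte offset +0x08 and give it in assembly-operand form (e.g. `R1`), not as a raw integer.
R3

@+08  big-endian(a3 00 00 00) = 0xa3000000
  op=0xa3000000>>27=0x14 ⇒ push (R)
  [26:24] rd=3 = R3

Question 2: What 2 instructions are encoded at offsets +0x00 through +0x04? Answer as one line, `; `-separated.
[00] 88 00 00 00 → 0x88000000
  op=0x88000000>>27=0x11 ⇒ bra (J)
  [26:0] imm=0 = $0
[04] 28 00 00 00 → 0x28000000
  op=0x28000000>>27=0x5 ⇒ ret (N)

bra $0; ret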